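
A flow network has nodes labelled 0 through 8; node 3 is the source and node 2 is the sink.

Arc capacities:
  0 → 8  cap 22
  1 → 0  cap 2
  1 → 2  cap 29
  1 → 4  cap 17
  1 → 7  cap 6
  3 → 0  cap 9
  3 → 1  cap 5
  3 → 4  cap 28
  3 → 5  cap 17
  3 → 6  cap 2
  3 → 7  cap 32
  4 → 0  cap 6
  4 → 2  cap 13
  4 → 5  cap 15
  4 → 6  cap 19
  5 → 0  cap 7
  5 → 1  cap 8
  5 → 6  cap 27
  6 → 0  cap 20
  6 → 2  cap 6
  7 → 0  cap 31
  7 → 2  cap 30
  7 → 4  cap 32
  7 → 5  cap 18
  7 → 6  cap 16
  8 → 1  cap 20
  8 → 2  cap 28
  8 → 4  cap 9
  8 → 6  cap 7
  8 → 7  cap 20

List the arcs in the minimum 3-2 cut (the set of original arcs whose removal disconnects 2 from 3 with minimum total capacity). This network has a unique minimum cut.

Min-cut arcs: {(0,8), (3,1), (4,2), (5,1), (6,2), (7,2)} (total capacity 84)

augment #1: 3→1→2 push 5
augment #2: 3→4→2 push 13
augment #3: 3→6→2 push 2
augment #4: 3→7→2 push 30
augment #5: 3→0→8→2 push 9
augment #6: 3→4→6→2 push 4
augment #7: 3→5→1→2 push 8
augment #8: 3→4→0→8→2 push 6
augment #9: 3→5→0→8→2 push 7
max flow = 84; residual-reachable set from 3 gives S-side
cut edges (S→T): {(0,8), (3,1), (4,2), (5,1), (6,2), (7,2)} total cap 84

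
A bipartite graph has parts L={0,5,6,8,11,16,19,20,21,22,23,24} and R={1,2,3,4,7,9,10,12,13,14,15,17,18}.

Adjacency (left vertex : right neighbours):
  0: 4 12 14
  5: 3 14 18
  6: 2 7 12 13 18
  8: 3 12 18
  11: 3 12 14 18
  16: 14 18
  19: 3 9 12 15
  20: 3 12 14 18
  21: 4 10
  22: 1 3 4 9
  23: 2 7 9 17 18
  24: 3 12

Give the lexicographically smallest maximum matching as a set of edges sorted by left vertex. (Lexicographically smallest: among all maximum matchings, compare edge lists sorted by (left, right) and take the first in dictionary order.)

|M| = 10 (so the lex-smallest maximum matching has 10 edges)
process left vertices in ascending order; for each, take the smallest-labelled available neighbour that still permits 10 edges overall, or leave it unmatched if none does
lex-smallest matching: {0-4, 5-3, 6-2, 8-12, 11-14, 16-18, 19-9, 21-10, 22-1, 23-7}

Lex-smallest maximum matching: {(0,4), (5,3), (6,2), (8,12), (11,14), (16,18), (19,9), (21,10), (22,1), (23,7)}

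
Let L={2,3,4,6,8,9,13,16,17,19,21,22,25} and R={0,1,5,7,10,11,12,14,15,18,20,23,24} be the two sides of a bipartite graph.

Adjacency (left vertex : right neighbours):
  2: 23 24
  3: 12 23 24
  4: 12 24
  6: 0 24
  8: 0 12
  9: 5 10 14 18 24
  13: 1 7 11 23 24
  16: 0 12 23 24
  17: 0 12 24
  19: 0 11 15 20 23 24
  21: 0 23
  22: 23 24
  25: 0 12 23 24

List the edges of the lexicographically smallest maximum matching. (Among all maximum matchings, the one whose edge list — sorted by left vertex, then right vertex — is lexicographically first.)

|M| = 7 (so the lex-smallest maximum matching has 7 edges)
process left vertices in ascending order; for each, take the smallest-labelled available neighbour that still permits 7 edges overall, or leave it unmatched if none does
lex-smallest matching: {2-23, 3-12, 4-24, 6-0, 9-5, 13-1, 19-11}

Lex-smallest maximum matching: {(2,23), (3,12), (4,24), (6,0), (9,5), (13,1), (19,11)}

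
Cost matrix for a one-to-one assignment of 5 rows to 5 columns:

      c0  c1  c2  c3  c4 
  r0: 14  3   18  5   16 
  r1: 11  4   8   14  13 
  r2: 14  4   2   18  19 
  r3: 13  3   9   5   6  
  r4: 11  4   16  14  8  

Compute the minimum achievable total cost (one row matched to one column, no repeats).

Minimum assignment cost: 28

one of 2 optimal assignments: row0→col3 (cost 5), row1→col0 (cost 11), row2→col2 (cost 2), row3→col4 (cost 6), row4→col1 (cost 4)
total = 5 + 11 + 2 + 6 + 4 = 28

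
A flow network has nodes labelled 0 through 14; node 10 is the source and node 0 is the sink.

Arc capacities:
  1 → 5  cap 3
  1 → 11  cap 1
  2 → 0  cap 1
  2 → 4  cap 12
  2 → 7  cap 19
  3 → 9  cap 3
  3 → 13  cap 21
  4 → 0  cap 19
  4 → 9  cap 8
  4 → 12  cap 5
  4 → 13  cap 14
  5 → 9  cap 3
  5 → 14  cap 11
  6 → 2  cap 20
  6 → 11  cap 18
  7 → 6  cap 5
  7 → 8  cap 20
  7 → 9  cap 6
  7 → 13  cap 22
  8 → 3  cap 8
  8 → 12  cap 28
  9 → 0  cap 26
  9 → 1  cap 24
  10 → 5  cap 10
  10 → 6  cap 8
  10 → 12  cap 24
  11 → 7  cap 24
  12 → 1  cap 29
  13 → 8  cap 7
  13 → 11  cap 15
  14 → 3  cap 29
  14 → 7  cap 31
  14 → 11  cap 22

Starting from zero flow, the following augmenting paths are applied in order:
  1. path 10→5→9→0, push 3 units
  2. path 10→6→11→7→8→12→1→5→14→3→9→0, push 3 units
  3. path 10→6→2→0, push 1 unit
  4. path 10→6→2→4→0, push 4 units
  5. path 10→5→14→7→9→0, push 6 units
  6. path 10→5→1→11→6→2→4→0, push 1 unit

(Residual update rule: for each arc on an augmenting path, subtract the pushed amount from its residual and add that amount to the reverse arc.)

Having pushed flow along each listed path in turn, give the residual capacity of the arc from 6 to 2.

Residual capacity of (6,2): 14

after path 1 (10→5→9→0, push 3): res(6,2)=20
after path 2 (10→6→11→7→8→12→1→5→14→3→9→0, push 3): res(6,2)=20
after path 3 (10→6→2→0, push 1): res(6,2)=19
after path 4 (10→6→2→4→0, push 4): res(6,2)=15
after path 5 (10→5→14→7→9→0, push 6): res(6,2)=15
after path 6 (10→5→1→11→6→2→4→0, push 1): res(6,2)=14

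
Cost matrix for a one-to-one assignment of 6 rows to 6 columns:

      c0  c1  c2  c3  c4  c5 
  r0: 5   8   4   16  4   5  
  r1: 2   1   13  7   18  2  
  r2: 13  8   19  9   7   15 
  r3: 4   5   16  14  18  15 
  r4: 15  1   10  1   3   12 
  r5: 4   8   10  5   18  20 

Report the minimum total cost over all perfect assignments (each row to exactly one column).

one of 2 optimal assignments: row0→col2 (cost 4), row1→col5 (cost 2), row2→col4 (cost 7), row3→col0 (cost 4), row4→col1 (cost 1), row5→col3 (cost 5)
total = 4 + 2 + 7 + 4 + 1 + 5 = 23

Minimum assignment cost: 23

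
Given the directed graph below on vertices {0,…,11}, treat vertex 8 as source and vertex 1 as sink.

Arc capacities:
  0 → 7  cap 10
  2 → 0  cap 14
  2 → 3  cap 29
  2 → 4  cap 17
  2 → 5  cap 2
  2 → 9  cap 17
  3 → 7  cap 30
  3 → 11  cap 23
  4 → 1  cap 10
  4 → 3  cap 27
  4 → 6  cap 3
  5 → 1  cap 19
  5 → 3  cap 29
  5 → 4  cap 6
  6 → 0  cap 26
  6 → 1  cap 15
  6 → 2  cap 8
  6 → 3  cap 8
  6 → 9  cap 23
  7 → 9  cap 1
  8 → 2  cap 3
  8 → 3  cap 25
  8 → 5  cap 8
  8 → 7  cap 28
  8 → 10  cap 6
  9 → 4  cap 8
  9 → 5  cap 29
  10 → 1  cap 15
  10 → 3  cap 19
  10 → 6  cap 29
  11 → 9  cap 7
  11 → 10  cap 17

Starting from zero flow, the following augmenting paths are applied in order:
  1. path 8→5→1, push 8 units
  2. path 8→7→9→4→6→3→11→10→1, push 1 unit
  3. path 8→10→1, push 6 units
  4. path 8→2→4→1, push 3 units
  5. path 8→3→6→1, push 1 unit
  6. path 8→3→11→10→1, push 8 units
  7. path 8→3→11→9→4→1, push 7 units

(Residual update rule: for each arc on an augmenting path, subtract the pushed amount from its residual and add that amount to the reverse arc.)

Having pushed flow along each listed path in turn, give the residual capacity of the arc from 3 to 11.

Residual capacity of (3,11): 7

after path 1 (8→5→1, push 8): res(3,11)=23
after path 2 (8→7→9→4→6→3→11→10→1, push 1): res(3,11)=22
after path 3 (8→10→1, push 6): res(3,11)=22
after path 4 (8→2→4→1, push 3): res(3,11)=22
after path 5 (8→3→6→1, push 1): res(3,11)=22
after path 6 (8→3→11→10→1, push 8): res(3,11)=14
after path 7 (8→3→11→9→4→1, push 7): res(3,11)=7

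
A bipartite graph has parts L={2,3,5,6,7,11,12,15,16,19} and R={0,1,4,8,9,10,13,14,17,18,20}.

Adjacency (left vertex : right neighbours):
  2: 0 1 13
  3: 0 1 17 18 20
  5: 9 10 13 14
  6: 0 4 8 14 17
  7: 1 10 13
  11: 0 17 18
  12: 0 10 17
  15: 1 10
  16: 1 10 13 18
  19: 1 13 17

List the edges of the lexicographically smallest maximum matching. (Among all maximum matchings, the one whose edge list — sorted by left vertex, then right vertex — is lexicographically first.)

Lex-smallest maximum matching: {(2,0), (3,20), (5,9), (6,4), (7,1), (11,17), (12,10), (16,18), (19,13)}

|M| = 9 (so the lex-smallest maximum matching has 9 edges)
process left vertices in ascending order; for each, take the smallest-labelled available neighbour that still permits 9 edges overall, or leave it unmatched if none does
lex-smallest matching: {2-0, 3-20, 5-9, 6-4, 7-1, 11-17, 12-10, 16-18, 19-13}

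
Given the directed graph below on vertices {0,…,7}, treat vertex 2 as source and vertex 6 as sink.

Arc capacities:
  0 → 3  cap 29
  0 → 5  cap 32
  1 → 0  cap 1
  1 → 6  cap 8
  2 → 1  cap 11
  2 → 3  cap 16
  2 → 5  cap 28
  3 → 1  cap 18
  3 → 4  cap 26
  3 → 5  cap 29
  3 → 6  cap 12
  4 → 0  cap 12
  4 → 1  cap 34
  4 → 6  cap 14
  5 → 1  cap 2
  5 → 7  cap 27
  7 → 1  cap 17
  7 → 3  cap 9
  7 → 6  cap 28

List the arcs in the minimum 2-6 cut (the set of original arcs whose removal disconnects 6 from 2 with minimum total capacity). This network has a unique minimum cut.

augment #1: 2→1→6 push 8
augment #2: 2→3→6 push 12
augment #3: 2→3→4→6 push 4
augment #4: 2→5→7→6 push 27
augment #5: 2→1→0→3→4→6 push 1
max flow = 52; residual-reachable set from 2 gives S-side
cut edges (S→T): {(1,0), (1,6), (2,3), (5,7)} total cap 52

Min-cut arcs: {(1,0), (1,6), (2,3), (5,7)} (total capacity 52)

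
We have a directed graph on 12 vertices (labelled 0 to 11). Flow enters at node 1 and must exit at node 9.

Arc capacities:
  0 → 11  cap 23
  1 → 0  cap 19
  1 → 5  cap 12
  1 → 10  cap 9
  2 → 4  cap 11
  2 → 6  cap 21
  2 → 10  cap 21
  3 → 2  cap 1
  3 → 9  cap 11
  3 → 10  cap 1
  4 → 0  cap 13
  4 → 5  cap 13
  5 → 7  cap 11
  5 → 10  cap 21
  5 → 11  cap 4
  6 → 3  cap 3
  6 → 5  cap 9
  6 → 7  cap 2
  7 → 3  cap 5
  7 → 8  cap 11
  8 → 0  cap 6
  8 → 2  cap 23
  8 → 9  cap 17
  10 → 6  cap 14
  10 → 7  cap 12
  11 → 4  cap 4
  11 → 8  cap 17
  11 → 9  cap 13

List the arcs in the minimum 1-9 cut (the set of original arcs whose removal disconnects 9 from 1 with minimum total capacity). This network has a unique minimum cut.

augment #1: 1→0→11→9 push 13
augment #2: 1→0→11→8→9 push 6
augment #3: 1→5→7→3→9 push 5
augment #4: 1→5→7→8→9 push 6
augment #5: 1→5→11→8→9 push 1
augment #6: 1→10→6→3→9 push 3
augment #7: 1→10→7→8→9 push 4
max flow = 38; residual-reachable set from 1 gives S-side
cut edges (S→T): {(6,3), (7,3), (8,9), (11,9)} total cap 38

Min-cut arcs: {(6,3), (7,3), (8,9), (11,9)} (total capacity 38)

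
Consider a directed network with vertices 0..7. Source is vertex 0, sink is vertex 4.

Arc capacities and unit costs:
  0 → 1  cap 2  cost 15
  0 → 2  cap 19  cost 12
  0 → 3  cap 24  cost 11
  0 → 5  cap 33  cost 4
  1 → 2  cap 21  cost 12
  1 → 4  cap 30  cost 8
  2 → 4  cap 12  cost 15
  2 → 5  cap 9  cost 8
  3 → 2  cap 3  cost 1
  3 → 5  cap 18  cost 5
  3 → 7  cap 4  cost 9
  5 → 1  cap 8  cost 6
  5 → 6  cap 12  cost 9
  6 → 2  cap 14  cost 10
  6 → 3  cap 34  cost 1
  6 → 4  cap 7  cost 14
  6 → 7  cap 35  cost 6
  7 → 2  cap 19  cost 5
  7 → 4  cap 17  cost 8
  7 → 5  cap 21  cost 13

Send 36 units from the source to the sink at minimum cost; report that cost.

Minimum cost for 36 units: 894

shortest-cost path #1: 0→5→1→4 push 8 @ unit cost 18 (adds 144)
shortest-cost path #2: 0→1→4 push 2 @ unit cost 23 (adds 46)
shortest-cost path #3: 0→2→4 push 12 @ unit cost 27 (adds 324)
shortest-cost path #4: 0→5→6→4 push 7 @ unit cost 27 (adds 189)
shortest-cost path #5: 0→5→6→7→4 push 5 @ unit cost 27 (adds 135)
shortest-cost path #6: 0→3→7→4 push 2 @ unit cost 28 (adds 56)
total cost = 894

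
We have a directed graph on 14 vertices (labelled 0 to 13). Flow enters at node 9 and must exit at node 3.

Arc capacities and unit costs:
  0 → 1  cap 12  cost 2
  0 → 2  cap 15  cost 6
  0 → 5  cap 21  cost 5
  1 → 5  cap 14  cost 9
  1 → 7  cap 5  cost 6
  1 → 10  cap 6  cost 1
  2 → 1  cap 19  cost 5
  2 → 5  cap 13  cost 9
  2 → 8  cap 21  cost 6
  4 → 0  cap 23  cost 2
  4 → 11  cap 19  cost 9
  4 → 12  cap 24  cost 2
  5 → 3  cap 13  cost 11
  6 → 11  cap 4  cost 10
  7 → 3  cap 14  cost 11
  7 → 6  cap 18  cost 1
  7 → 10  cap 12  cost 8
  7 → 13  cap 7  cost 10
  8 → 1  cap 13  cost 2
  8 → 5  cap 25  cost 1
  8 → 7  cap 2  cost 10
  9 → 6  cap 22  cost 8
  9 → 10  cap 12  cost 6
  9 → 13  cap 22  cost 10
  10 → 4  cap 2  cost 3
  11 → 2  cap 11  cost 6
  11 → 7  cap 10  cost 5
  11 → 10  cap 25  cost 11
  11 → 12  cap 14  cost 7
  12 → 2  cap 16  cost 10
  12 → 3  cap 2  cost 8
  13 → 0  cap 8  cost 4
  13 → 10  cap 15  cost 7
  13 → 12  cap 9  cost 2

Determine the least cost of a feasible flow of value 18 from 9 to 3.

shortest-cost path #1: 9→10→4→12→3 push 2 @ unit cost 19 (adds 38)
shortest-cost path #2: 9→13→12→4→0→5→3 push 2 @ unit cost 28 (adds 56)
shortest-cost path #3: 9→13→0→5→3 push 8 @ unit cost 30 (adds 240)
shortest-cost path #4: 9→6→11→7→3 push 4 @ unit cost 34 (adds 136)
shortest-cost path #5: 9→13→12→2→8→5→3 push 2 @ unit cost 40 (adds 80)
total cost = 550

Minimum cost for 18 units: 550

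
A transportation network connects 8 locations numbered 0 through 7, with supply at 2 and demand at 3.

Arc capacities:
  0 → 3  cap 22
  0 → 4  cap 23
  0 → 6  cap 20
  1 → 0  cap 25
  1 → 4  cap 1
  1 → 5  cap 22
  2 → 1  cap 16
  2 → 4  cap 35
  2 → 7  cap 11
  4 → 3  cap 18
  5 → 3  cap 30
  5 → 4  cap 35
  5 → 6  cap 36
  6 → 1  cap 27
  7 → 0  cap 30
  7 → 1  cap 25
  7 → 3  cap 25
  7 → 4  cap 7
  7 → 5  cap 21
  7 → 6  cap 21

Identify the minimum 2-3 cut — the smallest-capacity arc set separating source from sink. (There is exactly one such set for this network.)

augment #1: 2→4→3 push 18
augment #2: 2→7→3 push 11
augment #3: 2→1→0→3 push 16
max flow = 45; residual-reachable set from 2 gives S-side
cut edges (S→T): {(2,1), (2,7), (4,3)} total cap 45

Min-cut arcs: {(2,1), (2,7), (4,3)} (total capacity 45)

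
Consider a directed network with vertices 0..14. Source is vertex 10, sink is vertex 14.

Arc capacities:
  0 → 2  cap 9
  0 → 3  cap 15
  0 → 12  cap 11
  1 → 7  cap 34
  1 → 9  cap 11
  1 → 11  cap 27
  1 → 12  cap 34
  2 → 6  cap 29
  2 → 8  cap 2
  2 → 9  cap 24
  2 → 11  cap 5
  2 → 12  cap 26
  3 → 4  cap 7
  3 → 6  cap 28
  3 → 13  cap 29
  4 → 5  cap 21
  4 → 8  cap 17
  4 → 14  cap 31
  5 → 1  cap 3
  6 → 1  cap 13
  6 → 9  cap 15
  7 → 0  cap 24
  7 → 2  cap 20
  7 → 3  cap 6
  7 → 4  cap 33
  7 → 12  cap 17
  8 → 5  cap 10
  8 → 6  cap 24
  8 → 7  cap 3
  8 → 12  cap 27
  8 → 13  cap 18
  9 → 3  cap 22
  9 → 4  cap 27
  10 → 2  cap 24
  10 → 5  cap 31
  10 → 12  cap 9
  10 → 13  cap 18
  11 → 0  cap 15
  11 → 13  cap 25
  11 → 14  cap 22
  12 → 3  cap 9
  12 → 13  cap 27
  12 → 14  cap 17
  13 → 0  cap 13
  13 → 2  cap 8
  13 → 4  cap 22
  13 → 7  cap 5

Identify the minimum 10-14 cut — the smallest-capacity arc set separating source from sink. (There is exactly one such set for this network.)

Min-cut arcs: {(5,1), (10,2), (10,12), (10,13)} (total capacity 54)

augment #1: 10→12→14 push 9
augment #2: 10→2→11→14 push 5
augment #3: 10→2→12→14 push 8
augment #4: 10→13→4→14 push 18
augment #5: 10→2→9→4→14 push 11
augment #6: 10→5→1→11→14 push 3
max flow = 54; residual-reachable set from 10 gives S-side
cut edges (S→T): {(5,1), (10,2), (10,12), (10,13)} total cap 54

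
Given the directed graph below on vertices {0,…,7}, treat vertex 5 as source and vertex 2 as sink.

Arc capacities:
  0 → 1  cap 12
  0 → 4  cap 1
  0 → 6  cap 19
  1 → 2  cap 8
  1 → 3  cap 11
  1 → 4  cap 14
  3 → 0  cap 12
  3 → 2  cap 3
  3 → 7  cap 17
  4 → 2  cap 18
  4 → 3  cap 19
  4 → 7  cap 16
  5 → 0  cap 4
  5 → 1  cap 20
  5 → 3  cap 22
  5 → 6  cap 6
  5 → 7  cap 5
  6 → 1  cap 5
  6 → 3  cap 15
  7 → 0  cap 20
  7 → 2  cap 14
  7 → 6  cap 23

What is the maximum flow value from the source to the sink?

Maximum flow value: 40

augment #1: 5→1→2 bottleneck 8, total now 8
augment #2: 5→3→2 bottleneck 3, total now 11
augment #3: 5→7→2 bottleneck 5, total now 16
augment #4: 5→0→4→2 bottleneck 1, total now 17
augment #5: 5→1→4→2 bottleneck 12, total now 29
augment #6: 5→3→7→2 bottleneck 9, total now 38
augment #7: 5→0→1→4→2 bottleneck 2, total now 40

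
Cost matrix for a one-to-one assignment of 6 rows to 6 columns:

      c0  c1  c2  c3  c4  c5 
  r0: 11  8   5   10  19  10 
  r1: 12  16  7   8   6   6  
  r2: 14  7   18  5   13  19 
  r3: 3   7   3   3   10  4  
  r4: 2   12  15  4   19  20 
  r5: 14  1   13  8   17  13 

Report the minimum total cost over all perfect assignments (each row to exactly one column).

Minimum assignment cost: 23

optimal assignment: row0→col2 (cost 5), row1→col4 (cost 6), row2→col3 (cost 5), row3→col5 (cost 4), row4→col0 (cost 2), row5→col1 (cost 1)
total = 5 + 6 + 5 + 4 + 2 + 1 = 23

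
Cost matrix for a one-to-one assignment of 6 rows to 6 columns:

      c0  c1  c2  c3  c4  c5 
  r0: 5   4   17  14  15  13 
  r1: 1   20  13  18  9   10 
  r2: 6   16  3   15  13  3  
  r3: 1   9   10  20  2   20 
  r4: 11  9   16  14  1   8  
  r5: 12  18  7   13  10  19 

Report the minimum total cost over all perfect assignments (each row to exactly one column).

Minimum assignment cost: 31

one of 2 optimal assignments: row0→col1 (cost 4), row1→col0 (cost 1), row2→col2 (cost 3), row3→col4 (cost 2), row4→col5 (cost 8), row5→col3 (cost 13)
total = 4 + 1 + 3 + 2 + 8 + 13 = 31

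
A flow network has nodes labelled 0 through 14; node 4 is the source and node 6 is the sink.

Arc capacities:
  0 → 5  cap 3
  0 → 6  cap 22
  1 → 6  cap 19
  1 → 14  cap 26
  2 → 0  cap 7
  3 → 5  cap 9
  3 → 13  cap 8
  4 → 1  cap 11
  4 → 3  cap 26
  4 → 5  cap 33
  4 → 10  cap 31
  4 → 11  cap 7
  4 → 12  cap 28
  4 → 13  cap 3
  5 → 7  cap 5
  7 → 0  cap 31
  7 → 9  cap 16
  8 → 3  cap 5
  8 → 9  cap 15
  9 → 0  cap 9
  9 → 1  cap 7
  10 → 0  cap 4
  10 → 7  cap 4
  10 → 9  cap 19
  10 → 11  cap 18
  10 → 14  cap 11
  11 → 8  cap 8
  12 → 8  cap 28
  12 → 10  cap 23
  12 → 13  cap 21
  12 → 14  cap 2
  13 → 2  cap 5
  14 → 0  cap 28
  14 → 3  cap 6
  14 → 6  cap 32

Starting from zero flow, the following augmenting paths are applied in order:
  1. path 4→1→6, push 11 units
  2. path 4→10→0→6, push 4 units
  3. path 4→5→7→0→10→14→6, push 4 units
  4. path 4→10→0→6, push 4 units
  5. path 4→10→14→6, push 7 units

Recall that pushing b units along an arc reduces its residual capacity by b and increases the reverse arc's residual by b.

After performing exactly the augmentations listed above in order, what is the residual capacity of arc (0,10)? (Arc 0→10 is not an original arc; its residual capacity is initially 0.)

after path 1 (4→1→6, push 11): res(0,10)=0
after path 2 (4→10→0→6, push 4): res(0,10)=4
after path 3 (4→5→7→0→10→14→6, push 4): res(0,10)=0
after path 4 (4→10→0→6, push 4): res(0,10)=4
after path 5 (4→10→14→6, push 7): res(0,10)=4

Residual capacity of (0,10): 4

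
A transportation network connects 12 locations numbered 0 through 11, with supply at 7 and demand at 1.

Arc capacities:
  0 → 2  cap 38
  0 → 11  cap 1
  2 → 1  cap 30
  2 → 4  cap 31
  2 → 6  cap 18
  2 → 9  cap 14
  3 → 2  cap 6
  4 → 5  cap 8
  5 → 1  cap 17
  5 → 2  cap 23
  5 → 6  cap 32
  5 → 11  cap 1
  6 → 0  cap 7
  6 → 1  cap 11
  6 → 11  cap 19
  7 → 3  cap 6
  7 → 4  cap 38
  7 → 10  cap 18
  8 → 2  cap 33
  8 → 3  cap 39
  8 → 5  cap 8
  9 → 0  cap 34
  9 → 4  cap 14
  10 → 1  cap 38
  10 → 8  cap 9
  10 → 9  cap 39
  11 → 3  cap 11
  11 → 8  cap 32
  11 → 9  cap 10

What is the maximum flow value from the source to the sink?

Maximum flow value: 32

augment #1: 7→10→1 bottleneck 18, total now 18
augment #2: 7→3→2→1 bottleneck 6, total now 24
augment #3: 7→4→5→1 bottleneck 8, total now 32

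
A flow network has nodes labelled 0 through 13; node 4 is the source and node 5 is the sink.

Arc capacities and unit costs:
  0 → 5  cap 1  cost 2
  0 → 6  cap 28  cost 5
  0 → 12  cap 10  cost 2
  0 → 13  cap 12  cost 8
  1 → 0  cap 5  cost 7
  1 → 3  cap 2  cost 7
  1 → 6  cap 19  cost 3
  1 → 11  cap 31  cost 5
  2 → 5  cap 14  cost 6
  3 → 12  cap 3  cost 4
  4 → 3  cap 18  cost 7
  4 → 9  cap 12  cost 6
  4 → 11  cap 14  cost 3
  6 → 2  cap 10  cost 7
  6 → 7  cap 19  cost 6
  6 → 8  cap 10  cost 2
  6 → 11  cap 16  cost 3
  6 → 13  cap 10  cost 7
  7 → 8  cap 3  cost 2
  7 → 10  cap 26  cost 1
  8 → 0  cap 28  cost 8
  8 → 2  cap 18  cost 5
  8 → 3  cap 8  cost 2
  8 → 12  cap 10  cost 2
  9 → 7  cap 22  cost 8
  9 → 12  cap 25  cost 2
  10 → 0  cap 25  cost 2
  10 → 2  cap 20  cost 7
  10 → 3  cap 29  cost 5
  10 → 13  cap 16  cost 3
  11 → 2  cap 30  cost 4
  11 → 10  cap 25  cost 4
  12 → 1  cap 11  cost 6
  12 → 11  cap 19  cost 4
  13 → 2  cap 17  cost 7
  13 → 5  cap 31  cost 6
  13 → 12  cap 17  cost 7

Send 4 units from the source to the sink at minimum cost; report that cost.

shortest-cost path #1: 4→11→10→0→5 push 1 @ unit cost 11 (adds 11)
shortest-cost path #2: 4→11→2→5 push 3 @ unit cost 13 (adds 39)
total cost = 50

Minimum cost for 4 units: 50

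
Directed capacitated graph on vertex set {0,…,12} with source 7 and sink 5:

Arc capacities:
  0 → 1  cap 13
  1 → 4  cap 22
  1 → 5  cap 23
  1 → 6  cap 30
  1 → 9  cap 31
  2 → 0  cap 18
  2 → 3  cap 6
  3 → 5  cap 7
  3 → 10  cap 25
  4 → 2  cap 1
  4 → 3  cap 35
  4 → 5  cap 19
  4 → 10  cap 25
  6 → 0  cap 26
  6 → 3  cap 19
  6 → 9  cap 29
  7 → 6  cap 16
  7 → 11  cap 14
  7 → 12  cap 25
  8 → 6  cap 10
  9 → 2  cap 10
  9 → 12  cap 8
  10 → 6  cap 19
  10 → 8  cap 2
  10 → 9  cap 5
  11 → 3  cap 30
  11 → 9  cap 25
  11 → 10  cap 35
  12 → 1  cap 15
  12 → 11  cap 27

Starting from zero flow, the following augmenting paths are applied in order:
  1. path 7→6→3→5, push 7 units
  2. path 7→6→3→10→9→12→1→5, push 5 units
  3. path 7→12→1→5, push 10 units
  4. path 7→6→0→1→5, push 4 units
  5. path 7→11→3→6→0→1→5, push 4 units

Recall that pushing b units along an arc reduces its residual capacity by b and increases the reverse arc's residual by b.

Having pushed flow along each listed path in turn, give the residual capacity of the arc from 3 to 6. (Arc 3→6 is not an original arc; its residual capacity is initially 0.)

Residual capacity of (3,6): 8

after path 1 (7→6→3→5, push 7): res(3,6)=7
after path 2 (7→6→3→10→9→12→1→5, push 5): res(3,6)=12
after path 3 (7→12→1→5, push 10): res(3,6)=12
after path 4 (7→6→0→1→5, push 4): res(3,6)=12
after path 5 (7→11→3→6→0→1→5, push 4): res(3,6)=8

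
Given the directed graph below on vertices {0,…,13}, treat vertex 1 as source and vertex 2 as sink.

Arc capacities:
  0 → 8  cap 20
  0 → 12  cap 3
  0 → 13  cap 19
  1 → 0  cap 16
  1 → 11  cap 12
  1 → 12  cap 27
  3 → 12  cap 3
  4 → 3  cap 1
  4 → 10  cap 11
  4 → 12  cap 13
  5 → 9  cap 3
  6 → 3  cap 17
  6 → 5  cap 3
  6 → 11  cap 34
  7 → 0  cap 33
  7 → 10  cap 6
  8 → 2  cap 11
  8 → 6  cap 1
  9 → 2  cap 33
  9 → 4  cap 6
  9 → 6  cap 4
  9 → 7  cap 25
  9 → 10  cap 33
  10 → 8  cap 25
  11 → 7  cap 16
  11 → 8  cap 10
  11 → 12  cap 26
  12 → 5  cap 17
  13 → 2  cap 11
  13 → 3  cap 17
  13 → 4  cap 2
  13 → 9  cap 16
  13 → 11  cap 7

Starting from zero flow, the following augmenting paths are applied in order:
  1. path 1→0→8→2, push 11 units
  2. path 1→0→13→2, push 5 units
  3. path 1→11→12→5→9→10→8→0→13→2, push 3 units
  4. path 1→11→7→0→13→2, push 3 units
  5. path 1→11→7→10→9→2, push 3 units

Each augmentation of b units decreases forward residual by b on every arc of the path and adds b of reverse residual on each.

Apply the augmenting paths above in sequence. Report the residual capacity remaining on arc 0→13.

after path 1 (1→0→8→2, push 11): res(0,13)=19
after path 2 (1→0→13→2, push 5): res(0,13)=14
after path 3 (1→11→12→5→9→10→8→0→13→2, push 3): res(0,13)=11
after path 4 (1→11→7→0→13→2, push 3): res(0,13)=8
after path 5 (1→11→7→10→9→2, push 3): res(0,13)=8

Residual capacity of (0,13): 8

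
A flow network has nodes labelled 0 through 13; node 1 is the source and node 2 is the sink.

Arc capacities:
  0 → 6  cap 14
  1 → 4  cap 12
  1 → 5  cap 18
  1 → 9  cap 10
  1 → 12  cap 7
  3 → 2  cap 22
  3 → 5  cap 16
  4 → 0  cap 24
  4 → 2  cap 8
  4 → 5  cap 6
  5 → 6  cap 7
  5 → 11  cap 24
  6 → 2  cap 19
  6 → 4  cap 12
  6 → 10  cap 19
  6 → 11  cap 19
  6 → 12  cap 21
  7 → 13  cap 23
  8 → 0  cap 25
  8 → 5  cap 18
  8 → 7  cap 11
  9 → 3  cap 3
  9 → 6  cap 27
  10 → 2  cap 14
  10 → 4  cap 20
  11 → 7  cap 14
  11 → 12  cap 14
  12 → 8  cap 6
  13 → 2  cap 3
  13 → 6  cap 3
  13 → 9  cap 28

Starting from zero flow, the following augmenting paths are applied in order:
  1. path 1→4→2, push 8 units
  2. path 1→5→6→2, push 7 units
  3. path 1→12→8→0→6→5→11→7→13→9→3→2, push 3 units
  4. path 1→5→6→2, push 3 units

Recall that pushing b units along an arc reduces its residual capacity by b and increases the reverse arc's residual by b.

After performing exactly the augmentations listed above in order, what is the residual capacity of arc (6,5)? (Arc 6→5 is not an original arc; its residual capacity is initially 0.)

after path 1 (1→4→2, push 8): res(6,5)=0
after path 2 (1→5→6→2, push 7): res(6,5)=7
after path 3 (1→12→8→0→6→5→11→7→13→9→3→2, push 3): res(6,5)=4
after path 4 (1→5→6→2, push 3): res(6,5)=7

Residual capacity of (6,5): 7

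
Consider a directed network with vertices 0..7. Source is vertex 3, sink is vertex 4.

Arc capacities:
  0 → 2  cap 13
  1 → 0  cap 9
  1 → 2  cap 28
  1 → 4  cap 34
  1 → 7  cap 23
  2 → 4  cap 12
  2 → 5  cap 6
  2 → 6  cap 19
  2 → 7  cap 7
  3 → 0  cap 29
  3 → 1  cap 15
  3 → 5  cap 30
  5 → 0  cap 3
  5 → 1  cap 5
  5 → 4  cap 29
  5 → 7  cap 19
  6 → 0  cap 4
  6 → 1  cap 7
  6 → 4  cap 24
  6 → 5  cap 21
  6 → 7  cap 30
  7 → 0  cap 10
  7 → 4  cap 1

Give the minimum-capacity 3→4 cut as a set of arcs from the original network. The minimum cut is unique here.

augment #1: 3→1→4 push 15
augment #2: 3→5→4 push 29
augment #3: 3→0→2→4 push 12
augment #4: 3→5→1→4 push 1
augment #5: 3→0→2→6→4 push 1
max flow = 58; residual-reachable set from 3 gives S-side
cut edges (S→T): {(0,2), (3,1), (3,5)} total cap 58

Min-cut arcs: {(0,2), (3,1), (3,5)} (total capacity 58)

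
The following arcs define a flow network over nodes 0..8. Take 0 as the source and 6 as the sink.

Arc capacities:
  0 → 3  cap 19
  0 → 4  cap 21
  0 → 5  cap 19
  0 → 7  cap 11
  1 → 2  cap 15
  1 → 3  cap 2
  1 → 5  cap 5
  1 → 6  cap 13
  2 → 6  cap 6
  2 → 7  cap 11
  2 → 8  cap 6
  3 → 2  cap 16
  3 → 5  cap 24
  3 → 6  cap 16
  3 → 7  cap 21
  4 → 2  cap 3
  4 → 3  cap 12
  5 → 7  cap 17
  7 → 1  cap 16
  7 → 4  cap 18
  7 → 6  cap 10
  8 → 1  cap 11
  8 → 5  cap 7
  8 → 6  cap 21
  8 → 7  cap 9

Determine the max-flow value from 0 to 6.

Maximum flow value: 51

augment #1: 0→3→6 bottleneck 16, total now 16
augment #2: 0→7→6 bottleneck 10, total now 26
augment #3: 0→3→2→6 bottleneck 3, total now 29
augment #4: 0→4→2→6 bottleneck 3, total now 32
augment #5: 0→7→1→6 bottleneck 1, total now 33
augment #6: 0→5→7→1→6 bottleneck 12, total now 45
augment #7: 0→4→3→2→8→6 bottleneck 6, total now 51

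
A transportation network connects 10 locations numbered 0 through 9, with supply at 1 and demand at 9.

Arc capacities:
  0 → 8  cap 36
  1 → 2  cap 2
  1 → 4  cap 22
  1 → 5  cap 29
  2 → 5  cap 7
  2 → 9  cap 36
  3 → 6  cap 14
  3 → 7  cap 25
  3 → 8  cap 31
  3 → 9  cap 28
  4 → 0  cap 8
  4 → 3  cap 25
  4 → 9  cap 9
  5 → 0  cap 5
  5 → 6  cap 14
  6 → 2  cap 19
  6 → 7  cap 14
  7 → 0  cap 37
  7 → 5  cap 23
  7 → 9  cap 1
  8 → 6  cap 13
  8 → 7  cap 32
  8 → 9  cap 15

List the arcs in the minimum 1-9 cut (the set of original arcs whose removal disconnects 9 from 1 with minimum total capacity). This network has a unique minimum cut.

augment #1: 1→2→9 push 2
augment #2: 1→4→9 push 9
augment #3: 1→4→3→9 push 13
augment #4: 1→5→0→8→9 push 5
augment #5: 1→5→6→2→9 push 14
max flow = 43; residual-reachable set from 1 gives S-side
cut edges (S→T): {(1,2), (1,4), (5,0), (5,6)} total cap 43

Min-cut arcs: {(1,2), (1,4), (5,0), (5,6)} (total capacity 43)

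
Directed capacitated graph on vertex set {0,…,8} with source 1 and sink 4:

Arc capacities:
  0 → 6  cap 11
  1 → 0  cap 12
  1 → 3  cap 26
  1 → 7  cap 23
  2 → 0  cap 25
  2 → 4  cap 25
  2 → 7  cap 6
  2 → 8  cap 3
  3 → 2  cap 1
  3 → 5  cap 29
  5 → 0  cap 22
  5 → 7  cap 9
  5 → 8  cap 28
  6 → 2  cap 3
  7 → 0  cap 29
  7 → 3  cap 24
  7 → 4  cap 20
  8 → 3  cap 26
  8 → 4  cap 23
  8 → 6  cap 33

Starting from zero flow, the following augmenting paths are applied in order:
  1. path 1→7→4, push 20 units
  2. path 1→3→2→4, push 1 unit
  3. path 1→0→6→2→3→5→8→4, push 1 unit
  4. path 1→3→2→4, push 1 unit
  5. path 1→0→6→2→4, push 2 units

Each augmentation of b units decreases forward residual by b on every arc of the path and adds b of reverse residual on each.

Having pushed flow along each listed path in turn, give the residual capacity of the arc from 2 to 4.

after path 1 (1→7→4, push 20): res(2,4)=25
after path 2 (1→3→2→4, push 1): res(2,4)=24
after path 3 (1→0→6→2→3→5→8→4, push 1): res(2,4)=24
after path 4 (1→3→2→4, push 1): res(2,4)=23
after path 5 (1→0→6→2→4, push 2): res(2,4)=21

Residual capacity of (2,4): 21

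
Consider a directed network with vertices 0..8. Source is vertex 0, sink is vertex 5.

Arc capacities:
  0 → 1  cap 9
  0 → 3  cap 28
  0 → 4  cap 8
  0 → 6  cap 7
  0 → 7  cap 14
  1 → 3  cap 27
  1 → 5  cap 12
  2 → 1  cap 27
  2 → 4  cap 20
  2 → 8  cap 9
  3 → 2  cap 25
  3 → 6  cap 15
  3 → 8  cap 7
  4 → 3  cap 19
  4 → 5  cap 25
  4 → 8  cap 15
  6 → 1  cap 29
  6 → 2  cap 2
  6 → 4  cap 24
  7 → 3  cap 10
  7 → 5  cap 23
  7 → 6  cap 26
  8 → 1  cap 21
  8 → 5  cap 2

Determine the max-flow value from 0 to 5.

Maximum flow value: 53

augment #1: 0→1→5 bottleneck 9, total now 9
augment #2: 0→4→5 bottleneck 8, total now 17
augment #3: 0→7→5 bottleneck 14, total now 31
augment #4: 0→3→8→5 bottleneck 2, total now 33
augment #5: 0→6→1→5 bottleneck 3, total now 36
augment #6: 0→6→4→5 bottleneck 4, total now 40
augment #7: 0→3→2→4→5 bottleneck 13, total now 53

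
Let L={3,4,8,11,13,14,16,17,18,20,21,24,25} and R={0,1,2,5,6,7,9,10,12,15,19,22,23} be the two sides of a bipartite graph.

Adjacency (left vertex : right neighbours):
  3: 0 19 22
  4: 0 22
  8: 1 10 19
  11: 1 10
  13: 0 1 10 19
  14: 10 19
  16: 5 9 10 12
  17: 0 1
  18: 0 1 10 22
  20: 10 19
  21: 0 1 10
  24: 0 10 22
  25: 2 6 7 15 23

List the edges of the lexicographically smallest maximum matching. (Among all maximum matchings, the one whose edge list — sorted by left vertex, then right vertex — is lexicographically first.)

Lex-smallest maximum matching: {(3,0), (4,22), (8,1), (11,10), (13,19), (16,5), (25,2)}

|M| = 7 (so the lex-smallest maximum matching has 7 edges)
process left vertices in ascending order; for each, take the smallest-labelled available neighbour that still permits 7 edges overall, or leave it unmatched if none does
lex-smallest matching: {3-0, 4-22, 8-1, 11-10, 13-19, 16-5, 25-2}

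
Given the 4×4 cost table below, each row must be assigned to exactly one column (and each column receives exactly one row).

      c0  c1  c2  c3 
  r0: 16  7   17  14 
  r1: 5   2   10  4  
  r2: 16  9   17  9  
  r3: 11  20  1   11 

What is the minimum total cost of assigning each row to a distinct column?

optimal assignment: row0→col1 (cost 7), row1→col0 (cost 5), row2→col3 (cost 9), row3→col2 (cost 1)
total = 7 + 5 + 9 + 1 = 22

Minimum assignment cost: 22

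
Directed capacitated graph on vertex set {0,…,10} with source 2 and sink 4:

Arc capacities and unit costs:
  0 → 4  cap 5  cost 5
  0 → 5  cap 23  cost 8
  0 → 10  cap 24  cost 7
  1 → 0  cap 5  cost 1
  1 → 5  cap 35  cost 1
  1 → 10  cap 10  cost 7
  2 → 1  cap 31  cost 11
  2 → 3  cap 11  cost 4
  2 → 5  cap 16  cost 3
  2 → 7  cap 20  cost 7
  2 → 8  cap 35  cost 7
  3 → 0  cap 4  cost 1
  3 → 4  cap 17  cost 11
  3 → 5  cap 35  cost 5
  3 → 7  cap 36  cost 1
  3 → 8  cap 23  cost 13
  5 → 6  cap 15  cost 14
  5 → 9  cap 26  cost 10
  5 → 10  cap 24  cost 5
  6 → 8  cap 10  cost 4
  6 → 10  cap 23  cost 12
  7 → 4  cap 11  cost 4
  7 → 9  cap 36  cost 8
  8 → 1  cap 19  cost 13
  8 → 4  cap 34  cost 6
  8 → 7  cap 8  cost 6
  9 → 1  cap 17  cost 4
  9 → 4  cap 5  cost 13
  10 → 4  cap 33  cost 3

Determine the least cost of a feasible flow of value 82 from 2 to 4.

shortest-cost path #1: 2→3→7→4 push 11 @ unit cost 9 (adds 99)
shortest-cost path #2: 2→5→10→4 push 16 @ unit cost 11 (adds 176)
shortest-cost path #3: 2→7→3→0→4 push 4 @ unit cost 12 (adds 48)
shortest-cost path #4: 2→8→4 push 34 @ unit cost 13 (adds 442)
shortest-cost path #5: 2→7→3→4 push 7 @ unit cost 17 (adds 119)
shortest-cost path #6: 2→1→0→4 push 1 @ unit cost 17 (adds 17)
shortest-cost path #7: 2→1→5→10→4 push 8 @ unit cost 20 (adds 160)
shortest-cost path #8: 2→1→10→4 push 1 @ unit cost 21 (adds 21)
total cost = 1082

Minimum cost for 82 units: 1082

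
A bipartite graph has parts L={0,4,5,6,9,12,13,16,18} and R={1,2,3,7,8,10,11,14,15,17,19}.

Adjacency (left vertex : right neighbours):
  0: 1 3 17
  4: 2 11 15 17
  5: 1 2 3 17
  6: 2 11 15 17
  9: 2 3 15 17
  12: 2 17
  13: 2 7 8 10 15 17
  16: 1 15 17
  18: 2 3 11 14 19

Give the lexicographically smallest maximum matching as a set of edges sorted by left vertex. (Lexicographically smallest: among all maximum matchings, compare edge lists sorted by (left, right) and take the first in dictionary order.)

|M| = 8 (so the lex-smallest maximum matching has 8 edges)
process left vertices in ascending order; for each, take the smallest-labelled available neighbour that still permits 8 edges overall, or leave it unmatched if none does
lex-smallest matching: {0-1, 4-2, 5-3, 6-11, 9-15, 12-17, 13-7, 18-14}

Lex-smallest maximum matching: {(0,1), (4,2), (5,3), (6,11), (9,15), (12,17), (13,7), (18,14)}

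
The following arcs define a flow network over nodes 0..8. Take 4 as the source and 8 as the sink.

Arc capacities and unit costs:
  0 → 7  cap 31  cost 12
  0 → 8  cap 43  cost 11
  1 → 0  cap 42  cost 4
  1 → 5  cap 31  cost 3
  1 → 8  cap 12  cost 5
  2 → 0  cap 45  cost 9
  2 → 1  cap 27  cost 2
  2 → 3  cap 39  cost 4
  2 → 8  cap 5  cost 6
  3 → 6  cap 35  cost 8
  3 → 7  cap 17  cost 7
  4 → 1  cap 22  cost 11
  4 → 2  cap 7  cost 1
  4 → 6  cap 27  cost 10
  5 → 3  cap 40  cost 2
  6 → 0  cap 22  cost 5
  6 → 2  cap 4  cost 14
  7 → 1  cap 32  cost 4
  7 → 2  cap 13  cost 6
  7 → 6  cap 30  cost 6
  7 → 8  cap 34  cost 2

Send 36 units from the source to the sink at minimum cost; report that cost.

Minimum cost for 36 units: 687

shortest-cost path #1: 4→2→8 push 5 @ unit cost 7 (adds 35)
shortest-cost path #2: 4→2→1→8 push 2 @ unit cost 8 (adds 16)
shortest-cost path #3: 4→1→8 push 10 @ unit cost 16 (adds 160)
shortest-cost path #4: 4→1→2→3→7→8 push 2 @ unit cost 22 (adds 44)
shortest-cost path #5: 4→1→5→3→7→8 push 10 @ unit cost 25 (adds 250)
shortest-cost path #6: 4→6→0→8 push 7 @ unit cost 26 (adds 182)
total cost = 687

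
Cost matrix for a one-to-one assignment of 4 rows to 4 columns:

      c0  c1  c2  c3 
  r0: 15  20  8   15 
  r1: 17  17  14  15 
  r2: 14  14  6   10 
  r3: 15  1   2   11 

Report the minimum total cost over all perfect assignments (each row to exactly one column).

optimal assignment: row0→col2 (cost 8), row1→col0 (cost 17), row2→col3 (cost 10), row3→col1 (cost 1)
total = 8 + 17 + 10 + 1 = 36

Minimum assignment cost: 36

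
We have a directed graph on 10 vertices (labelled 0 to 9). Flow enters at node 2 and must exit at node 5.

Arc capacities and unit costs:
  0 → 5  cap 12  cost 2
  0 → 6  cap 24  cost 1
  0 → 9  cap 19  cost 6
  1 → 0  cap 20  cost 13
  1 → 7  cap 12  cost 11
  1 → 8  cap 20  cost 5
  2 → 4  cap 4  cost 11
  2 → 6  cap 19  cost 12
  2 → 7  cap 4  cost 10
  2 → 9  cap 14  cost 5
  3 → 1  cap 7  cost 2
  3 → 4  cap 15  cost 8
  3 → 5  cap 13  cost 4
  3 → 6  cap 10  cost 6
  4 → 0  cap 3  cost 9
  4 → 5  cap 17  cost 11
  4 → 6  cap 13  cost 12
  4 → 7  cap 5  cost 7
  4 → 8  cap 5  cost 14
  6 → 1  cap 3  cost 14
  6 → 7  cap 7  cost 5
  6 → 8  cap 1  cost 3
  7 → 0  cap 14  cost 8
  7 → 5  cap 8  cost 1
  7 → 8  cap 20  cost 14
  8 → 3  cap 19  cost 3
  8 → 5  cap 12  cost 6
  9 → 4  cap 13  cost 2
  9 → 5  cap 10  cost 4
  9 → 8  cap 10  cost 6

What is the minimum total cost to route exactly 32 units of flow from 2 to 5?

Minimum cost for 32 units: 538

shortest-cost path #1: 2→9→5 push 10 @ unit cost 9 (adds 90)
shortest-cost path #2: 2→7→5 push 4 @ unit cost 11 (adds 44)
shortest-cost path #3: 2→9→4→7→5 push 4 @ unit cost 15 (adds 60)
shortest-cost path #4: 2→6→7→4→9→8→5 push 4 @ unit cost 20 (adds 80)
shortest-cost path #5: 2→6→8→5 push 1 @ unit cost 21 (adds 21)
shortest-cost path #6: 2→4→5 push 4 @ unit cost 22 (adds 88)
shortest-cost path #7: 2→6→7→0→5 push 3 @ unit cost 27 (adds 81)
shortest-cost path #8: 2→6→1→8→5 push 2 @ unit cost 37 (adds 74)
total cost = 538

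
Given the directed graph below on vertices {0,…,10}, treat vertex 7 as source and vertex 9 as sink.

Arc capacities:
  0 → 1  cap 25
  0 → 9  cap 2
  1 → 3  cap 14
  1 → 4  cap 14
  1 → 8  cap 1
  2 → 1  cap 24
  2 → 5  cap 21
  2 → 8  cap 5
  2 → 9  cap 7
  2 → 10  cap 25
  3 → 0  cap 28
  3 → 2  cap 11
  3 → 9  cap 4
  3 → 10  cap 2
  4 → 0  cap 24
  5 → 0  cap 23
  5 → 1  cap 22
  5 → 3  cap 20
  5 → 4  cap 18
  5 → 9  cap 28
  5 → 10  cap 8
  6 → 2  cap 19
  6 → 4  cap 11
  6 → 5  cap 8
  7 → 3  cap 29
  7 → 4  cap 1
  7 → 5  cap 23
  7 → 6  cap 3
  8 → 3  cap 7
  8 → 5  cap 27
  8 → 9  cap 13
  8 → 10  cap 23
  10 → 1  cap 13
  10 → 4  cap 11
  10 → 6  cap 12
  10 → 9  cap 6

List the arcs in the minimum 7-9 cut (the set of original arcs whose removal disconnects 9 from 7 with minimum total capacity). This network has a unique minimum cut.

Min-cut arcs: {(0,9), (1,8), (3,2), (3,9), (3,10), (7,5), (7,6)} (total capacity 46)

augment #1: 7→3→9 push 4
augment #2: 7→5→9 push 23
augment #3: 7→3→0→9 push 2
augment #4: 7→3→2→9 push 7
augment #5: 7→3→10→9 push 2
augment #6: 7→6→5→9 push 3
augment #7: 7→3→2→5→9 push 2
augment #8: 7→3→2→8→9 push 2
augment #9: 7→3→0→1→8→9 push 1
max flow = 46; residual-reachable set from 7 gives S-side
cut edges (S→T): {(0,9), (1,8), (3,2), (3,9), (3,10), (7,5), (7,6)} total cap 46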